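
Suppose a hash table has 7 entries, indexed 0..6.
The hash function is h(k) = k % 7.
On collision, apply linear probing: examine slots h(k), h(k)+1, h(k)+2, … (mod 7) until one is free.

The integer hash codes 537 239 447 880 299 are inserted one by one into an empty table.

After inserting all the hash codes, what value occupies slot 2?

537: h=5 → slot 5
239: h=1 → slot 1
447: h=6 → slot 6
880: h=5, probe 5,6,0 → slot 0
299: h=5, probe 5,6,0,1,2 → slot 2
Table: [880, 239, 299, -, -, 537, 447]

299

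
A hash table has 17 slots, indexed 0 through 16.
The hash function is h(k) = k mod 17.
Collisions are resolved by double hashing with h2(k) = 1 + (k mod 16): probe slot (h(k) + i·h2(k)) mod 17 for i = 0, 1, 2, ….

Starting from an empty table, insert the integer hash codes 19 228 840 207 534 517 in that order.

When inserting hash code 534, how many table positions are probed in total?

19: h=2 → slot 2
228: h=7 → slot 7
840: h=7, h2=9, probe 7,16 → slot 16
207: h=3 → slot 3
534: h=7, h2=7, probe 7,14 → slot 14
517: h=7, h2=6, probe 7,13 → slot 13
Table: [_, _, 19, 207, _, _, _, 228, _, _, _, _, _, 517, 534, _, 840]

2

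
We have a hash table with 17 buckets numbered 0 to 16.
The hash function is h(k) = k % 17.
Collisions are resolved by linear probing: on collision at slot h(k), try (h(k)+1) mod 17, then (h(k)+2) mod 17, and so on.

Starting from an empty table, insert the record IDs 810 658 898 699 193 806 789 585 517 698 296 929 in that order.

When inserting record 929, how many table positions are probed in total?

810 hashes to 11; slot 11 is free => place at 11.
658 hashes to 12; slot 12 is free => place at 12.
898 hashes to 14; slot 14 is free => place at 14.
699 hashes to 2; slot 2 is free => place at 2.
193 hashes to 6; slot 6 is free => place at 6.
806 hashes to 7; slot 7 is free => place at 7.
789 hashes to 7; 7 taken => place at 8.
585 hashes to 7; 7,8 taken => place at 9.
517 hashes to 7; 7,8,9 taken => place at 10.
698 hashes to 1; slot 1 is free => place at 1.
296 hashes to 7; 7,8,9,10,11,12 taken => place at 13.
929 hashes to 11; 11,12,13,14 taken => place at 15.
Table: [—, 698, 699, —, —, —, 193, 806, 789, 585, 517, 810, 658, 296, 898, 929, —]

5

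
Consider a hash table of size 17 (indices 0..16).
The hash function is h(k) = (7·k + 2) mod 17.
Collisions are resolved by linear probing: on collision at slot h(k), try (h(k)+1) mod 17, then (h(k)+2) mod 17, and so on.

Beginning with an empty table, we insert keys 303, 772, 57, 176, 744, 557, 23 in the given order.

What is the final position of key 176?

Insert 303: h=15, slot 15 empty -> index 15.
Insert 772: h=0, slot 0 empty -> index 0.
Insert 57: h=10, slot 10 empty -> index 10.
Insert 176: h=10, slot 10 occupied -> index 11.
Insert 744: h=8, slot 8 empty -> index 8.
Insert 557: h=8, slot 8 occupied -> index 9.
Insert 23: h=10, slots 10,11 occupied -> index 12.
Table: [772, —, —, —, —, —, —, —, 744, 557, 57, 176, 23, —, —, 303, —]

11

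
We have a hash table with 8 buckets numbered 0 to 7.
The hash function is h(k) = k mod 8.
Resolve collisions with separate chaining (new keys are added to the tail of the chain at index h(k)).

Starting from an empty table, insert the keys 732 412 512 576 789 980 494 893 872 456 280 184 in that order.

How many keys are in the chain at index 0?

6

732 -> bucket 4
412 -> bucket 4 (collision)
512 -> bucket 0
576 -> bucket 0 (collision)
789 -> bucket 5
980 -> bucket 4 (collision)
494 -> bucket 6
893 -> bucket 5 (collision)
872 -> bucket 0 (collision)
456 -> bucket 0 (collision)
280 -> bucket 0 (collision)
184 -> bucket 0 (collision)
Final buckets:
0: 512 -> 576 -> 872 -> 456 -> 280 -> 184
1: _
2: _
3: _
4: 732 -> 412 -> 980
5: 789 -> 893
6: 494
7: _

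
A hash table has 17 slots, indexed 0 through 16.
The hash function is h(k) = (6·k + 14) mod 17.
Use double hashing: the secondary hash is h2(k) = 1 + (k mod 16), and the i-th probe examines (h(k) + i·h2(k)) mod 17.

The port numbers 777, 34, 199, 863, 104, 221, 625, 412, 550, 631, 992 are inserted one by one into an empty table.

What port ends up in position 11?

Insert 777: h=1, slot 1 empty → index 1.
Insert 34: h=14, slot 14 empty → index 14.
Insert 199: h=1, h2=8, slot 1 occupied → index 9.
Insert 863: h=7, slot 7 empty → index 7.
Insert 104: h=9, h2=9, slots 9,1 occupied → index 10.
Insert 221: h=14, h2=14, slot 14 occupied → index 11.
Insert 625: h=7, h2=2, slots 7,9,11 occupied → index 13.
Insert 412: h=4, slot 4 empty → index 4.
Insert 550: h=16, slot 16 empty → index 16.
Insert 631: h=9, h2=8, slot 9 occupied → index 0.
Insert 992: h=16, h2=1, slots 16,0,1 occupied → index 2.
Table: [631, 777, 992, —, 412, —, —, 863, —, 199, 104, 221, —, 625, 34, —, 550]

221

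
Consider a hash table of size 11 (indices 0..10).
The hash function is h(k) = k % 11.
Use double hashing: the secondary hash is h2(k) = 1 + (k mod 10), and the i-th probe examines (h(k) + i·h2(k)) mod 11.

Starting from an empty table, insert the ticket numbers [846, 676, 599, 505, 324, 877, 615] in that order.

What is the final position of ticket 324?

9

846 hashes to 10; slot 10 is free → place at 10.
676 hashes to 5; slot 5 is free → place at 5.
599 hashes to 5, h2=10; 5 taken → place at 4.
505 hashes to 10, h2=6; 10,5 taken → place at 0.
324 hashes to 5, h2=5; 5,10,4 taken → place at 9.
877 hashes to 8; slot 8 is free → place at 8.
615 hashes to 10, h2=6; 10,5,0 taken → place at 6.
Table: [505, ∅, ∅, ∅, 599, 676, 615, ∅, 877, 324, 846]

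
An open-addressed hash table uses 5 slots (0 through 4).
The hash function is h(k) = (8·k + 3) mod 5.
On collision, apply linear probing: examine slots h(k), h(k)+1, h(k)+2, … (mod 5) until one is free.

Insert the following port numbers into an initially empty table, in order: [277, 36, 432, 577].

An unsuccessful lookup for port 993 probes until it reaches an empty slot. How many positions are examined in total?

2

277 hashes to 4; slot 4 is free -> place at 4.
36 hashes to 1; slot 1 is free -> place at 1.
432 hashes to 4; 4 taken -> place at 0.
577 hashes to 4; 4,0,1 taken -> place at 2.
Table: [432, 36, 577, ., 277]
Lookup 993: h=2, probe 2,3 → slot 3 empty, not found.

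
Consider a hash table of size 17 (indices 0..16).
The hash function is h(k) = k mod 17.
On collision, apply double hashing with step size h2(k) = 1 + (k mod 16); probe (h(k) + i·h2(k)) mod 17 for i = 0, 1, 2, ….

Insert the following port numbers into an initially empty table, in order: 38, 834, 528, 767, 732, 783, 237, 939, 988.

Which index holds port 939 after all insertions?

11

Insert 38: h=4, slot 4 empty → index 4.
Insert 834: h=1, slot 1 empty → index 1.
Insert 528: h=1, h2=1, slot 1 occupied → index 2.
Insert 767: h=2, h2=16, slots 2,1 occupied → index 0.
Insert 732: h=1, h2=13, slot 1 occupied → index 14.
Insert 783: h=1, h2=16, slots 1,0 occupied → index 16.
Insert 237: h=16, h2=14, slot 16 occupied → index 13.
Insert 939: h=4, h2=12, slots 4,16 occupied → index 11.
Insert 988: h=2, h2=13, slot 2 occupied → index 15.
Table: [767, 834, 528, _, 38, _, _, _, _, _, _, 939, _, 237, 732, 988, 783]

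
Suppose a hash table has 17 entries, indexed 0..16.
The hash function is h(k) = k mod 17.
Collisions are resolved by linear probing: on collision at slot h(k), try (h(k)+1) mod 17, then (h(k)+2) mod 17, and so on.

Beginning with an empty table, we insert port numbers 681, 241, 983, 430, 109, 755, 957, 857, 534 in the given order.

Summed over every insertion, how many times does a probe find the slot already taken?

681: h=1 -> slot 1
241: h=3 -> slot 3
983: h=14 -> slot 14
430: h=5 -> slot 5
109: h=7 -> slot 7
755: h=7, probe 7,8 -> slot 8
957: h=5, probe 5,6 -> slot 6
857: h=7, probe 7,8,9 -> slot 9
534: h=7, probe 7,8,9,10 -> slot 10
Table: [_, 681, _, 241, _, 430, 957, 109, 755, 857, 534, _, _, _, 983, _, _]

7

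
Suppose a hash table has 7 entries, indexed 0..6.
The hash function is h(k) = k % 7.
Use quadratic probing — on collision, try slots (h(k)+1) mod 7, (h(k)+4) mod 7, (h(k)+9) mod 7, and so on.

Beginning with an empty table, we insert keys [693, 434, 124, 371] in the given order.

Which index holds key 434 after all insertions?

1

693: h=0 → slot 0
434: h=0, probe 0,1 → slot 1
124: h=5 → slot 5
371: h=0, probe 0,1,4 → slot 4
Table: [693, 434, -, -, 371, 124, -]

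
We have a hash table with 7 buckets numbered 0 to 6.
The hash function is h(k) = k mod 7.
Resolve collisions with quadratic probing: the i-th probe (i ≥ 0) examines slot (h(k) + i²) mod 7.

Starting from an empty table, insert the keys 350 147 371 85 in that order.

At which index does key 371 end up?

4

Insert 350: h=0, slot 0 empty → index 0.
Insert 147: h=0, slot 0 occupied → index 1.
Insert 371: h=0, slots 0,1 occupied → index 4.
Insert 85: h=1, slot 1 occupied → index 2.
Table: [350, 147, 85, —, 371, —, —]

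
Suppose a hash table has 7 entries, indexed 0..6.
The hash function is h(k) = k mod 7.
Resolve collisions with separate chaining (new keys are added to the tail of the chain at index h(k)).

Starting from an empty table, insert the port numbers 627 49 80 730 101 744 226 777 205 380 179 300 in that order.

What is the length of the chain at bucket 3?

2

Insert 627: h=4, bucket 4 empty → new chain.
Insert 49: h=0, bucket 0 empty → new chain.
Insert 80: h=3, bucket 3 empty → new chain.
Insert 730: h=2, bucket 2 empty → new chain.
Insert 101: h=3, bucket 3 nonempty → append to chain.
Insert 744: h=2, bucket 2 nonempty → append to chain.
Insert 226: h=2, bucket 2 nonempty → append to chain.
Insert 777: h=0, bucket 0 nonempty → append to chain.
Insert 205: h=2, bucket 2 nonempty → append to chain.
Insert 380: h=2, bucket 2 nonempty → append to chain.
Insert 179: h=4, bucket 4 nonempty → append to chain.
Insert 300: h=6, bucket 6 empty → new chain.
Final buckets:
0: 49 -> 777
1: _
2: 730 -> 744 -> 226 -> 205 -> 380
3: 80 -> 101
4: 627 -> 179
5: _
6: 300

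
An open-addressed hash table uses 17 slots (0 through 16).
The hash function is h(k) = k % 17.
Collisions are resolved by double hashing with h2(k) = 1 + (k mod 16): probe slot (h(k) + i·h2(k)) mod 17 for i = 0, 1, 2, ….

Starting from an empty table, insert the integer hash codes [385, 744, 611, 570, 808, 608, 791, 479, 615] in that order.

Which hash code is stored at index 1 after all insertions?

385: h=11 → slot 11
744: h=13 → slot 13
611: h=16 → slot 16
570: h=9 → slot 9
808: h=9, h2=9, probe 9,1 → slot 1
608: h=13, h2=1, probe 13,14 → slot 14
791: h=9, h2=8, probe 9,0 → slot 0
479: h=3 → slot 3
615: h=3, h2=8, probe 3,11,2 → slot 2
Table: [791, 808, 615, 479, _, _, _, _, _, 570, _, 385, _, 744, 608, _, 611]

808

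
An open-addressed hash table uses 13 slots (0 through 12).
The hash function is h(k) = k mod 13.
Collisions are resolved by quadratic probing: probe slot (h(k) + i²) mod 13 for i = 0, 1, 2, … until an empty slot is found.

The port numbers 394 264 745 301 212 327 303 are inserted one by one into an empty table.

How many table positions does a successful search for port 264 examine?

394: h=4 => slot 4
264: h=4, probe 4,5 => slot 5
745: h=4, probe 4,5,8 => slot 8
301: h=2 => slot 2
212: h=4, probe 4,5,8,0 => slot 0
327: h=2, probe 2,3 => slot 3
303: h=4, probe 4,5,8,0,7 => slot 7
Table: [212, _, 301, 327, 394, 264, _, 303, 745, _, _, _, _]
Lookup 264: h=4, probe 4,5 → found at 5.

2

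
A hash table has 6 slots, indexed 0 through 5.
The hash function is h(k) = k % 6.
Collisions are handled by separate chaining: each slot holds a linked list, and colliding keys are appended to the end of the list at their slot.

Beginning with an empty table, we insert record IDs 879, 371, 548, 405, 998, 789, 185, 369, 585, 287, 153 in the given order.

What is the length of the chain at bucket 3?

Insert 879: h=3, bucket 3 empty -> new chain.
Insert 371: h=5, bucket 5 empty -> new chain.
Insert 548: h=2, bucket 2 empty -> new chain.
Insert 405: h=3, bucket 3 nonempty -> append to chain.
Insert 998: h=2, bucket 2 nonempty -> append to chain.
Insert 789: h=3, bucket 3 nonempty -> append to chain.
Insert 185: h=5, bucket 5 nonempty -> append to chain.
Insert 369: h=3, bucket 3 nonempty -> append to chain.
Insert 585: h=3, bucket 3 nonempty -> append to chain.
Insert 287: h=5, bucket 5 nonempty -> append to chain.
Insert 153: h=3, bucket 3 nonempty -> append to chain.
Final buckets:
0: .
1: .
2: 548 -> 998
3: 879 -> 405 -> 789 -> 369 -> 585 -> 153
4: .
5: 371 -> 185 -> 287

6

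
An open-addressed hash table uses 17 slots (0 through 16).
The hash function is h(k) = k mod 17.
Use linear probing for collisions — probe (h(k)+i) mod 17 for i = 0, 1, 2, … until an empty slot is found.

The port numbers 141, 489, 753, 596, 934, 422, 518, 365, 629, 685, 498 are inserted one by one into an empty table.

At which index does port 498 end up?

141: h=5 => slot 5
489: h=13 => slot 13
753: h=5, probe 5,6 => slot 6
596: h=1 => slot 1
934: h=16 => slot 16
422: h=14 => slot 14
518: h=8 => slot 8
365: h=8, probe 8,9 => slot 9
629: h=0 => slot 0
685: h=5, probe 5,6,7 => slot 7
498: h=5, probe 5,6,7,8,9,10 => slot 10
Table: [629, 596, ., ., ., 141, 753, 685, 518, 365, 498, ., ., 489, 422, ., 934]

10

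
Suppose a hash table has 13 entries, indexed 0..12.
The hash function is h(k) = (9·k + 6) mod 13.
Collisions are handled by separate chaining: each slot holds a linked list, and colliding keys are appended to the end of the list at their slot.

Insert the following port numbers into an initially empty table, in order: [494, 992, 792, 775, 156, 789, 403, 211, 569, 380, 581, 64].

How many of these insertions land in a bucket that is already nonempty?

5

494 -> bucket 6
992 -> bucket 3
792 -> bucket 10
775 -> bucket 0
156 -> bucket 6 (collision)
789 -> bucket 9
403 -> bucket 6 (collision)
211 -> bucket 7
569 -> bucket 5
380 -> bucket 7 (collision)
581 -> bucket 9 (collision)
64 -> bucket 10 (collision)
Final buckets:
0: 775
1: ∅
2: ∅
3: 992
4: ∅
5: 569
6: 494 -> 156 -> 403
7: 211 -> 380
8: ∅
9: 789 -> 581
10: 792 -> 64
11: ∅
12: ∅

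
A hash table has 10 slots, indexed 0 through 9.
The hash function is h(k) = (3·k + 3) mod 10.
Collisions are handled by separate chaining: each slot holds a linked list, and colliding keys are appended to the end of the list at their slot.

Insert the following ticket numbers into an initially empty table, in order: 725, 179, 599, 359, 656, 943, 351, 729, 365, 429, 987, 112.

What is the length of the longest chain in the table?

725 -> bucket 8
179 -> bucket 0
599 -> bucket 0 (collision)
359 -> bucket 0 (collision)
656 -> bucket 1
943 -> bucket 2
351 -> bucket 6
729 -> bucket 0 (collision)
365 -> bucket 8 (collision)
429 -> bucket 0 (collision)
987 -> bucket 4
112 -> bucket 9
Final buckets:
0: 179 -> 599 -> 359 -> 729 -> 429
1: 656
2: 943
3: ∅
4: 987
5: ∅
6: 351
7: ∅
8: 725 -> 365
9: 112

5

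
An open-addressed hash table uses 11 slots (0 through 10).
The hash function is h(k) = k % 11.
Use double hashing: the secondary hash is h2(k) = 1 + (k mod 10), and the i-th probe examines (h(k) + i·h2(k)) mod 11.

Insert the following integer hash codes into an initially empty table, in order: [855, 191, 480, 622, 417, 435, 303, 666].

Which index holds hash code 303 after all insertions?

855: h=8 -> slot 8
191: h=4 -> slot 4
480: h=7 -> slot 7
622: h=6 -> slot 6
417: h=10 -> slot 10
435: h=6, h2=6, probe 6,1 -> slot 1
303: h=6, h2=4, probe 6,10,3 -> slot 3
666: h=6, h2=7, probe 6,2 -> slot 2
Table: [∅, 435, 666, 303, 191, ∅, 622, 480, 855, ∅, 417]

3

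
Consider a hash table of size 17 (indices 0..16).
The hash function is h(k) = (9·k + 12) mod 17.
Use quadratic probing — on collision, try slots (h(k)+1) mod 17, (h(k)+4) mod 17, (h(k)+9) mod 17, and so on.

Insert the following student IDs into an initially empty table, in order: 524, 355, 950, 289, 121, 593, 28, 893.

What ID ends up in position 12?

Insert 524: h=2, slot 2 empty -> index 2.
Insert 355: h=11, slot 11 empty -> index 11.
Insert 950: h=11, slot 11 occupied -> index 12.
Insert 289: h=12, slot 12 occupied -> index 13.
Insert 121: h=13, slot 13 occupied -> index 14.
Insert 593: h=11, slots 11,12 occupied -> index 15.
Insert 28: h=9, slot 9 empty -> index 9.
Insert 893: h=8, slot 8 empty -> index 8.
Table: [_, _, 524, _, _, _, _, _, 893, 28, _, 355, 950, 289, 121, 593, _]

950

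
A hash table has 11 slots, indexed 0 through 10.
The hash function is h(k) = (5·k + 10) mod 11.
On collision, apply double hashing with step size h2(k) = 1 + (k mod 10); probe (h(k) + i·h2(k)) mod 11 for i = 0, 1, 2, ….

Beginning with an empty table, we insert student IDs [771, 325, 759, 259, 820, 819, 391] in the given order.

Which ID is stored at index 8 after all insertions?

771 hashes to 4; slot 4 is free => place at 4.
325 hashes to 7; slot 7 is free => place at 7.
759 hashes to 10; slot 10 is free => place at 10.
259 hashes to 7, h2=10; 7 taken => place at 6.
820 hashes to 7, h2=1; 7 taken => place at 8.
819 hashes to 2; slot 2 is free => place at 2.
391 hashes to 7, h2=2; 7 taken => place at 9.
Table: [∅, ∅, 819, ∅, 771, ∅, 259, 325, 820, 391, 759]

820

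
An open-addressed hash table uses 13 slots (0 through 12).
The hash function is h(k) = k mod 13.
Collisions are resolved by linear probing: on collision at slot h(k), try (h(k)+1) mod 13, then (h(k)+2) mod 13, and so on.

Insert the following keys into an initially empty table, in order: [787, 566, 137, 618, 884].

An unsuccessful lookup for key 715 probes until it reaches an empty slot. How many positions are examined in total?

2

787 hashes to 7; slot 7 is free → place at 7.
566 hashes to 7; 7 taken → place at 8.
137 hashes to 7; 7,8 taken → place at 9.
618 hashes to 7; 7,8,9 taken → place at 10.
884 hashes to 0; slot 0 is free → place at 0.
Table: [884, ., ., ., ., ., ., 787, 566, 137, 618, ., .]
Lookup 715: h=0, probe 0,1 → slot 1 empty, not found.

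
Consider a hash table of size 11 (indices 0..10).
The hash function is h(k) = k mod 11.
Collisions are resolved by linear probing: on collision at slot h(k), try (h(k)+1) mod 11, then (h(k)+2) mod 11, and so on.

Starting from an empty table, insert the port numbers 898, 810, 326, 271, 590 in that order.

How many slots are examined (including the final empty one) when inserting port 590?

5

898: h=7 -> slot 7
810: h=7, probe 7,8 -> slot 8
326: h=7, probe 7,8,9 -> slot 9
271: h=7, probe 7,8,9,10 -> slot 10
590: h=7, probe 7,8,9,10,0 -> slot 0
Table: [590, —, —, —, —, —, —, 898, 810, 326, 271]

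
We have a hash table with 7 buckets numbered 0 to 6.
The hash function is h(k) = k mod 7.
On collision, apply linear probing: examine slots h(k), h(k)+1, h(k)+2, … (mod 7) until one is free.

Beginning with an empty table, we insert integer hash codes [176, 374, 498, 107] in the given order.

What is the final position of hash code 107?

4

Insert 176: h=1, slot 1 empty => index 1.
Insert 374: h=3, slot 3 empty => index 3.
Insert 498: h=1, slot 1 occupied => index 2.
Insert 107: h=2, slots 2,3 occupied => index 4.
Table: [., 176, 498, 374, 107, ., .]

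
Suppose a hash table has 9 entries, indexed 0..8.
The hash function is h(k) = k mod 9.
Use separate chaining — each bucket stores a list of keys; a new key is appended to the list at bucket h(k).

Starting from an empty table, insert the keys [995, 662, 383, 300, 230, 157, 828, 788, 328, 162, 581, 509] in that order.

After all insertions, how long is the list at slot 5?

995 -> bucket 5
662 -> bucket 5 (collision)
383 -> bucket 5 (collision)
300 -> bucket 3
230 -> bucket 5 (collision)
157 -> bucket 4
828 -> bucket 0
788 -> bucket 5 (collision)
328 -> bucket 4 (collision)
162 -> bucket 0 (collision)
581 -> bucket 5 (collision)
509 -> bucket 5 (collision)
Final buckets:
0: 828 -> 162
1: -
2: -
3: 300
4: 157 -> 328
5: 995 -> 662 -> 383 -> 230 -> 788 -> 581 -> 509
6: -
7: -
8: -

7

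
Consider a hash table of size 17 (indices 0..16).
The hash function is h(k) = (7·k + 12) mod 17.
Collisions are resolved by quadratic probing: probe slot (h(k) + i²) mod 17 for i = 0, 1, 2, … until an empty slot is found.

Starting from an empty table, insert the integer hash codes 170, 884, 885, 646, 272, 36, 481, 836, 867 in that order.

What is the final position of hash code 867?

170: h=12 => slot 12
884: h=12, probe 12,13 => slot 13
885: h=2 => slot 2
646: h=12, probe 12,13,16 => slot 16
272: h=12, probe 12,13,16,4 => slot 4
36: h=9 => slot 9
481: h=13, probe 13,14 => slot 14
836: h=16, probe 16,0 => slot 0
867: h=12, probe 12,13,16,4,11 => slot 11
Table: [836, -, 885, -, 272, -, -, -, -, 36, -, 867, 170, 884, 481, -, 646]

11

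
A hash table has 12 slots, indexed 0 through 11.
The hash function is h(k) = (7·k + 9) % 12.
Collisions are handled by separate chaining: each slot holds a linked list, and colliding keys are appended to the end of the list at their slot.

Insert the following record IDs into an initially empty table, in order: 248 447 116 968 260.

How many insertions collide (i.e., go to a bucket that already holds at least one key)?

Insert 248: h=5, bucket 5 empty -> new chain.
Insert 447: h=6, bucket 6 empty -> new chain.
Insert 116: h=5, bucket 5 nonempty -> append to chain.
Insert 968: h=5, bucket 5 nonempty -> append to chain.
Insert 260: h=5, bucket 5 nonempty -> append to chain.
Final buckets:
0: ∅
1: ∅
2: ∅
3: ∅
4: ∅
5: 248 -> 116 -> 968 -> 260
6: 447
7: ∅
8: ∅
9: ∅
10: ∅
11: ∅

3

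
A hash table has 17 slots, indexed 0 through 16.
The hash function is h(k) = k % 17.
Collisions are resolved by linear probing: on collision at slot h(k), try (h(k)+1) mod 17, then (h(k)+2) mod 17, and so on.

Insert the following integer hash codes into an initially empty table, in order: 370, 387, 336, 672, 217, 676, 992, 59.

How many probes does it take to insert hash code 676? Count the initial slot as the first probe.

370: h=13 -> slot 13
387: h=13, probe 13,14 -> slot 14
336: h=13, probe 13,14,15 -> slot 15
672: h=9 -> slot 9
217: h=13, probe 13,14,15,16 -> slot 16
676: h=13, probe 13,14,15,16,0 -> slot 0
992: h=6 -> slot 6
59: h=8 -> slot 8
Table: [676, -, -, -, -, -, 992, -, 59, 672, -, -, -, 370, 387, 336, 217]

5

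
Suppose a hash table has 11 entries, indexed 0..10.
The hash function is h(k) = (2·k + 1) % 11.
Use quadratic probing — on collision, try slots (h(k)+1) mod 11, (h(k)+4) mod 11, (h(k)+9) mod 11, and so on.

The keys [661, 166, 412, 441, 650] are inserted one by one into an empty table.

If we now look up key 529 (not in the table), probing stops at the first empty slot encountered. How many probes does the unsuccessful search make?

5

661: h=3 => slot 3
166: h=3, probe 3,4 => slot 4
412: h=0 => slot 0
441: h=3, probe 3,4,7 => slot 7
650: h=3, probe 3,4,7,1 => slot 1
Table: [412, 650, —, 661, 166, —, —, 441, —, —, —]
Lookup 529: h=3, probe 3,4,7,1,8 → slot 8 empty, not found.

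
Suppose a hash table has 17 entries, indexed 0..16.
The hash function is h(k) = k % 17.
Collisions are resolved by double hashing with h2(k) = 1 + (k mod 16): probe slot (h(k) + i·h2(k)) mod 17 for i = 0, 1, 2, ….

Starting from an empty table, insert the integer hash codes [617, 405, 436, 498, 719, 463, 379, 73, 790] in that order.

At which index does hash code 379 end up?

0

Insert 617: h=5, slot 5 empty → index 5.
Insert 405: h=14, slot 14 empty → index 14.
Insert 436: h=11, slot 11 empty → index 11.
Insert 498: h=5, h2=3, slot 5 occupied → index 8.
Insert 719: h=5, h2=16, slot 5 occupied → index 4.
Insert 463: h=4, h2=16, slot 4 occupied → index 3.
Insert 379: h=5, h2=12, slot 5 occupied → index 0.
Insert 73: h=5, h2=10, slot 5 occupied → index 15.
Insert 790: h=8, h2=7, slots 8,15,5 occupied → index 12.
Table: [379, -, -, 463, 719, 617, -, -, 498, -, -, 436, 790, -, 405, 73, -]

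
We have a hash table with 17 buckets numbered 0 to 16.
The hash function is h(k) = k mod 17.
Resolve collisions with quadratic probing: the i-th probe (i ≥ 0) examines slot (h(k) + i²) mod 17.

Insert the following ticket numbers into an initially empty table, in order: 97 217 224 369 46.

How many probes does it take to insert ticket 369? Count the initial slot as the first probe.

3

97: h=12 -> slot 12
217: h=13 -> slot 13
224: h=3 -> slot 3
369: h=12, probe 12,13,16 -> slot 16
46: h=12, probe 12,13,16,4 -> slot 4
Table: [., ., ., 224, 46, ., ., ., ., ., ., ., 97, 217, ., ., 369]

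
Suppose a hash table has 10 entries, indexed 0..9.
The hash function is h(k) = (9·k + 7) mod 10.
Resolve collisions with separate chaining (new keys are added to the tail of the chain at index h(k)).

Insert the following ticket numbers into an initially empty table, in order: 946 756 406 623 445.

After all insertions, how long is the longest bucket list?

3

Insert 946: h=1, bucket 1 empty → new chain.
Insert 756: h=1, bucket 1 nonempty → append to chain.
Insert 406: h=1, bucket 1 nonempty → append to chain.
Insert 623: h=4, bucket 4 empty → new chain.
Insert 445: h=2, bucket 2 empty → new chain.
Final buckets:
0: ∅
1: 946 -> 756 -> 406
2: 445
3: ∅
4: 623
5: ∅
6: ∅
7: ∅
8: ∅
9: ∅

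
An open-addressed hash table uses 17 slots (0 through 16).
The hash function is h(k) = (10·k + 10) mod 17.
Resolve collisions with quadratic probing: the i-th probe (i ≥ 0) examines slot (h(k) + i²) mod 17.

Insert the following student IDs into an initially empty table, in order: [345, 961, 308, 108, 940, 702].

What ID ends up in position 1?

702

345: h=9 → slot 9
961: h=15 → slot 15
308: h=13 → slot 13
108: h=2 → slot 2
940: h=9, probe 9,10 → slot 10
702: h=9, probe 9,10,13,1 → slot 1
Table: [—, 702, 108, —, —, —, —, —, —, 345, 940, —, —, 308, —, 961, —]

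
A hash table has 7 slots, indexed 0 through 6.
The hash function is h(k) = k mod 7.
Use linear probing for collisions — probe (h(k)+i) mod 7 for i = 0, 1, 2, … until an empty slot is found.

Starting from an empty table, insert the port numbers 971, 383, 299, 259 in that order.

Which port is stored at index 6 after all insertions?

Insert 971: h=5, slot 5 empty → index 5.
Insert 383: h=5, slot 5 occupied → index 6.
Insert 299: h=5, slots 5,6 occupied → index 0.
Insert 259: h=0, slot 0 occupied → index 1.
Table: [299, 259, —, —, —, 971, 383]

383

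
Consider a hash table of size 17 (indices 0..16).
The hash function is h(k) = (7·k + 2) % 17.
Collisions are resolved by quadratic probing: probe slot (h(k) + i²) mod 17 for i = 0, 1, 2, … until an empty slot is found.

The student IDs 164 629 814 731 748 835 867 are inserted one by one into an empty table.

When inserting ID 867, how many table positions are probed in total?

5

Insert 164: h=11, slot 11 empty => index 11.
Insert 629: h=2, slot 2 empty => index 2.
Insert 814: h=5, slot 5 empty => index 5.
Insert 731: h=2, slot 2 occupied => index 3.
Insert 748: h=2, slots 2,3 occupied => index 6.
Insert 835: h=16, slot 16 empty => index 16.
Insert 867: h=2, slots 2,3,6,11 occupied => index 1.
Table: [∅, 867, 629, 731, ∅, 814, 748, ∅, ∅, ∅, ∅, 164, ∅, ∅, ∅, ∅, 835]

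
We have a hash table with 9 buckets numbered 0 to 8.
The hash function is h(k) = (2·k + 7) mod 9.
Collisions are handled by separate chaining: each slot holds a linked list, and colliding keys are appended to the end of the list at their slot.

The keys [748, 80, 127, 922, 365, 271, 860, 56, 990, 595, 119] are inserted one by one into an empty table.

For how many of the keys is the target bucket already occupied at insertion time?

748 → bucket 0
80 → bucket 5
127 → bucket 0 (collision)
922 → bucket 6
365 → bucket 8
271 → bucket 0 (collision)
860 → bucket 8 (collision)
56 → bucket 2
990 → bucket 7
595 → bucket 0 (collision)
119 → bucket 2 (collision)
Final buckets:
0: 748 -> 127 -> 271 -> 595
1: -
2: 56 -> 119
3: -
4: -
5: 80
6: 922
7: 990
8: 365 -> 860

5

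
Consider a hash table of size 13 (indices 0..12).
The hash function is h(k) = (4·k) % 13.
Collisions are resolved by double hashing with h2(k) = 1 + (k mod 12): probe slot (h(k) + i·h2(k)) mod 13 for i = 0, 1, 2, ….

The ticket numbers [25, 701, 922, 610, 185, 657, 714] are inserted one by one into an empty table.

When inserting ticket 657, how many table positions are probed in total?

Insert 25: h=9, slot 9 empty -> index 9.
Insert 701: h=9, h2=6, slot 9 occupied -> index 2.
Insert 922: h=9, h2=11, slot 9 occupied -> index 7.
Insert 610: h=9, h2=11, slots 9,7 occupied -> index 5.
Insert 185: h=12, slot 12 empty -> index 12.
Insert 657: h=2, h2=10, slots 2,12,9 occupied -> index 6.
Insert 714: h=9, h2=7, slot 9 occupied -> index 3.
Table: [—, —, 701, 714, —, 610, 657, 922, —, 25, —, —, 185]

4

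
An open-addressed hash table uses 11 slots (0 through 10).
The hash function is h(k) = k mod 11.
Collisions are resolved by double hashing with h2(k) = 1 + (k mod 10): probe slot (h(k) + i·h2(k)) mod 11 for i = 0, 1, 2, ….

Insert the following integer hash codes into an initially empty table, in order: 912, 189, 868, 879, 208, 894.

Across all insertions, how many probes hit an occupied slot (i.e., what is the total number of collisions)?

4

912: h=10 → slot 10
189: h=2 → slot 2
868: h=10, h2=9, probe 10,8 → slot 8
879: h=10, h2=10, probe 10,9 → slot 9
208: h=10, h2=9, probe 10,8,6 → slot 6
894: h=3 → slot 3
Table: [∅, ∅, 189, 894, ∅, ∅, 208, ∅, 868, 879, 912]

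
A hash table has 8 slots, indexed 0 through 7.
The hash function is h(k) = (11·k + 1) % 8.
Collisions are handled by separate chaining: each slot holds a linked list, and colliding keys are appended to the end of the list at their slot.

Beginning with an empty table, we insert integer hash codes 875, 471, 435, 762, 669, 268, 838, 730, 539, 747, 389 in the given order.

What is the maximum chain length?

Insert 875: h=2, bucket 2 empty → new chain.
Insert 471: h=6, bucket 6 empty → new chain.
Insert 435: h=2, bucket 2 nonempty → append to chain.
Insert 762: h=7, bucket 7 empty → new chain.
Insert 669: h=0, bucket 0 empty → new chain.
Insert 268: h=5, bucket 5 empty → new chain.
Insert 838: h=3, bucket 3 empty → new chain.
Insert 730: h=7, bucket 7 nonempty → append to chain.
Insert 539: h=2, bucket 2 nonempty → append to chain.
Insert 747: h=2, bucket 2 nonempty → append to chain.
Insert 389: h=0, bucket 0 nonempty → append to chain.
Final buckets:
0: 669 -> 389
1: —
2: 875 -> 435 -> 539 -> 747
3: 838
4: —
5: 268
6: 471
7: 762 -> 730

4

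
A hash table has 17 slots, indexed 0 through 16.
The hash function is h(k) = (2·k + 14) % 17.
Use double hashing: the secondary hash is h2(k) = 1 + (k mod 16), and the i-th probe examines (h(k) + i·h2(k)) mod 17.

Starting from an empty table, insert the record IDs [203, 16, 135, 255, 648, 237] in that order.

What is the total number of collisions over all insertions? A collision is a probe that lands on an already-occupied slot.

Insert 203: h=12, slot 12 empty → index 12.
Insert 16: h=12, h2=1, slot 12 occupied → index 13.
Insert 135: h=12, h2=8, slot 12 occupied → index 3.
Insert 255: h=14, slot 14 empty → index 14.
Insert 648: h=1, slot 1 empty → index 1.
Insert 237: h=12, h2=14, slot 12 occupied → index 9.
Table: [., 648, ., 135, ., ., ., ., ., 237, ., ., 203, 16, 255, ., .]

3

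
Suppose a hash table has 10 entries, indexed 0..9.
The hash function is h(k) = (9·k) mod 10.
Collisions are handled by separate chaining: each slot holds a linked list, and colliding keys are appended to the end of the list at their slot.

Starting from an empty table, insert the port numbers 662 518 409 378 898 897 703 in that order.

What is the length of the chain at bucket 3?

1

662 -> bucket 8
518 -> bucket 2
409 -> bucket 1
378 -> bucket 2 (collision)
898 -> bucket 2 (collision)
897 -> bucket 3
703 -> bucket 7
Final buckets:
0: —
1: 409
2: 518 -> 378 -> 898
3: 897
4: —
5: —
6: —
7: 703
8: 662
9: —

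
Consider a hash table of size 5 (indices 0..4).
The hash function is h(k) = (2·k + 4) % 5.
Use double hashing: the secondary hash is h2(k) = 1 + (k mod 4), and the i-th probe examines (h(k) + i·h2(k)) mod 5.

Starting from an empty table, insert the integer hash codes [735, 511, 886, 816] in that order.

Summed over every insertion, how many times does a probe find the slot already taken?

4

735: h=4 → slot 4
511: h=1 → slot 1
886: h=1, h2=3, probe 1,4,2 → slot 2
816: h=1, h2=1, probe 1,2,3 → slot 3
Table: [—, 511, 886, 816, 735]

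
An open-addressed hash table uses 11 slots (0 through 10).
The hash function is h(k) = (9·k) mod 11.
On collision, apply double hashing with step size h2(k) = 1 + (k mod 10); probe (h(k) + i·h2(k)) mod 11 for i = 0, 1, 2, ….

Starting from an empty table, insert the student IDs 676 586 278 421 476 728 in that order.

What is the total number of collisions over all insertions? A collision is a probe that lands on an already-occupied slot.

8

676 hashes to 1; slot 1 is free => place at 1.
586 hashes to 5; slot 5 is free => place at 5.
278 hashes to 5, h2=9; 5 taken => place at 3.
421 hashes to 5, h2=2; 5 taken => place at 7.
476 hashes to 5, h2=7; 5,1 taken => place at 8.
728 hashes to 7, h2=9; 7,5,3,1 taken => place at 10.
Table: [-, 676, -, 278, -, 586, -, 421, 476, -, 728]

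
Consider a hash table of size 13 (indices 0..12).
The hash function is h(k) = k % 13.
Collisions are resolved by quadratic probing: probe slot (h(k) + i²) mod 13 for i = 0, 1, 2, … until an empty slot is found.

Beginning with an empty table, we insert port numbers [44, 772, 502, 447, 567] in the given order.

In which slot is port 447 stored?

9

Insert 44: h=5, slot 5 empty → index 5.
Insert 772: h=5, slot 5 occupied → index 6.
Insert 502: h=8, slot 8 empty → index 8.
Insert 447: h=5, slots 5,6 occupied → index 9.
Insert 567: h=8, slots 8,9 occupied → index 12.
Table: [∅, ∅, ∅, ∅, ∅, 44, 772, ∅, 502, 447, ∅, ∅, 567]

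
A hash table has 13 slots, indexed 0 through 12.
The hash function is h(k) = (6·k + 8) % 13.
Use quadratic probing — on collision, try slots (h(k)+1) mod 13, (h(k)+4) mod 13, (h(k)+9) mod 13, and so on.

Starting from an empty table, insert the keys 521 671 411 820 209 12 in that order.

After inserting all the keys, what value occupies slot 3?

12

521: h=1 → slot 1
671: h=4 → slot 4
411: h=4, probe 4,5 → slot 5
820: h=1, probe 1,2 → slot 2
209: h=1, probe 1,2,5,10 → slot 10
12: h=2, probe 2,3 → slot 3
Table: [_, 521, 820, 12, 671, 411, _, _, _, _, 209, _, _]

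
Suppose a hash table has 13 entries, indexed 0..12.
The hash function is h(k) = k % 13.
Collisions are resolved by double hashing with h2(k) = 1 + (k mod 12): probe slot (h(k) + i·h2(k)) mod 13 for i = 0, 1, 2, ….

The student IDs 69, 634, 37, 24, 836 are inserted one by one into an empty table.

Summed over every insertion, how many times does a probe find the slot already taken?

69: h=4 -> slot 4
634: h=10 -> slot 10
37: h=11 -> slot 11
24: h=11, h2=1, probe 11,12 -> slot 12
836: h=4, h2=9, probe 4,0 -> slot 0
Table: [836, _, _, _, 69, _, _, _, _, _, 634, 37, 24]

2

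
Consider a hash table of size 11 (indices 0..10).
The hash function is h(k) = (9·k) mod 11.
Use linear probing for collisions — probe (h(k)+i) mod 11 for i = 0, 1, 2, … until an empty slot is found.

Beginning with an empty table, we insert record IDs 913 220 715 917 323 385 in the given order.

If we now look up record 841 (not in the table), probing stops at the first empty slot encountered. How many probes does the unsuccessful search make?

6

913 hashes to 0; slot 0 is free -> place at 0.
220 hashes to 0; 0 taken -> place at 1.
715 hashes to 0; 0,1 taken -> place at 2.
917 hashes to 3; slot 3 is free -> place at 3.
323 hashes to 3; 3 taken -> place at 4.
385 hashes to 0; 0,1,2,3,4 taken -> place at 5.
Table: [913, 220, 715, 917, 323, 385, —, —, —, —, —]
Lookup 841: h=1, probe 1,2,3,4,5,6 → slot 6 empty, not found.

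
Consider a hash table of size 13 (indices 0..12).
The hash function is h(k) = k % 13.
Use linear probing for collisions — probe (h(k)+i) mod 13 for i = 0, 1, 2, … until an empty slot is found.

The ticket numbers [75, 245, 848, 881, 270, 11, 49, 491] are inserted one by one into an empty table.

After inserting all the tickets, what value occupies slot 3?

848

75: h=10 -> slot 10
245: h=11 -> slot 11
848: h=3 -> slot 3
881: h=10, probe 10,11,12 -> slot 12
270: h=10, probe 10,11,12,0 -> slot 0
11: h=11, probe 11,12,0,1 -> slot 1
49: h=10, probe 10,11,12,0,1,2 -> slot 2
491: h=10, probe 10,11,12,0,1,2,3,4 -> slot 4
Table: [270, 11, 49, 848, 491, -, -, -, -, -, 75, 245, 881]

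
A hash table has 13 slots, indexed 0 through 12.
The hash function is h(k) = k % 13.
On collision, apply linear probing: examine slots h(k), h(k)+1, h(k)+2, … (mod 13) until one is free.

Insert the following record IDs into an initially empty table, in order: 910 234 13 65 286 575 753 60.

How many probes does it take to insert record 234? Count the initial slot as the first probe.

2

Insert 910: h=0, slot 0 empty -> index 0.
Insert 234: h=0, slot 0 occupied -> index 1.
Insert 13: h=0, slots 0,1 occupied -> index 2.
Insert 65: h=0, slots 0,1,2 occupied -> index 3.
Insert 286: h=0, slots 0,1,2,3 occupied -> index 4.
Insert 575: h=3, slots 3,4 occupied -> index 5.
Insert 753: h=12, slot 12 empty -> index 12.
Insert 60: h=8, slot 8 empty -> index 8.
Table: [910, 234, 13, 65, 286, 575, ., ., 60, ., ., ., 753]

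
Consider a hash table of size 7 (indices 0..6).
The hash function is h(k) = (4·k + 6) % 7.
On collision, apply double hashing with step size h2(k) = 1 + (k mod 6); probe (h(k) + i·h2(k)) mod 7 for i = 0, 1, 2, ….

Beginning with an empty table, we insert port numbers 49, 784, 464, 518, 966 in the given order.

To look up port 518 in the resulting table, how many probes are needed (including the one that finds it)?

2

Insert 49: h=6, slot 6 empty => index 6.
Insert 784: h=6, h2=5, slot 6 occupied => index 4.
Insert 464: h=0, slot 0 empty => index 0.
Insert 518: h=6, h2=3, slot 6 occupied => index 2.
Insert 966: h=6, h2=1, slots 6,0 occupied => index 1.
Table: [464, 966, 518, _, 784, _, 49]
Lookup 518: h=6, h2=3, probe 6,2 → found at 2.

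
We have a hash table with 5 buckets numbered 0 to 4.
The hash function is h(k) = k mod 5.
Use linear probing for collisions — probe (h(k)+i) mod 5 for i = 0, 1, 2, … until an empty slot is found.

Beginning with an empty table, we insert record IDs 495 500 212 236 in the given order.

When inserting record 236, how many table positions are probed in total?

495 hashes to 0; slot 0 is free → place at 0.
500 hashes to 0; 0 taken → place at 1.
212 hashes to 2; slot 2 is free → place at 2.
236 hashes to 1; 1,2 taken → place at 3.
Table: [495, 500, 212, 236, _]

3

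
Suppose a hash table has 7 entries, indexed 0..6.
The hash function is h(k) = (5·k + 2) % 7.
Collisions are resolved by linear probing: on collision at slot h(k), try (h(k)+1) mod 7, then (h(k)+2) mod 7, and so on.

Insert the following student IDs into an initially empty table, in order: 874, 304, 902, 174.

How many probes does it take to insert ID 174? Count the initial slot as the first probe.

Insert 874: h=4, slot 4 empty → index 4.
Insert 304: h=3, slot 3 empty → index 3.
Insert 902: h=4, slot 4 occupied → index 5.
Insert 174: h=4, slots 4,5 occupied → index 6.
Table: [., ., ., 304, 874, 902, 174]

3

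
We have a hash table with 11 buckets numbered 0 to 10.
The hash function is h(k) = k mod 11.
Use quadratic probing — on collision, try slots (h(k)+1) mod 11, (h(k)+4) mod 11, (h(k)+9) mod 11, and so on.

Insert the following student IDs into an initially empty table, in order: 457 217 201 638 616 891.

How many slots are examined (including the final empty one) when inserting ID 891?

3

457: h=6 -> slot 6
217: h=8 -> slot 8
201: h=3 -> slot 3
638: h=0 -> slot 0
616: h=0, probe 0,1 -> slot 1
891: h=0, probe 0,1,4 -> slot 4
Table: [638, 616, ., 201, 891, ., 457, ., 217, ., .]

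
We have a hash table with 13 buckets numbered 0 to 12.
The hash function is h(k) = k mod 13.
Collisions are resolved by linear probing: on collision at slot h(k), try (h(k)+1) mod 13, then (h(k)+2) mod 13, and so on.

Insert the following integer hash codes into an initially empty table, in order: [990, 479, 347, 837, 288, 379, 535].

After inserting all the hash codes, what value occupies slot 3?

288

990 hashes to 2; slot 2 is free -> place at 2.
479 hashes to 11; slot 11 is free -> place at 11.
347 hashes to 9; slot 9 is free -> place at 9.
837 hashes to 5; slot 5 is free -> place at 5.
288 hashes to 2; 2 taken -> place at 3.
379 hashes to 2; 2,3 taken -> place at 4.
535 hashes to 2; 2,3,4,5 taken -> place at 6.
Table: [., ., 990, 288, 379, 837, 535, ., ., 347, ., 479, .]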